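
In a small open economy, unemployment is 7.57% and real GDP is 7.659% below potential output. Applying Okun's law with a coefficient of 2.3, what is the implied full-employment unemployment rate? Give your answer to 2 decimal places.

4.24%

From Okun's law, u - u* = -(output gap)/β = -(-7.659)/2.3 = 3.33 points.
So u* = 7.57 - 3.33 = 4.24%.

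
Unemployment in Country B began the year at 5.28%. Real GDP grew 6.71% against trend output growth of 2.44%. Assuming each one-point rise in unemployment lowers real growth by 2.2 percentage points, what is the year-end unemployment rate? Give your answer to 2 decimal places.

3.34%

Growth-rate Okun's law: g_Y = g_Y* - β × Δu, so Δu = (g_Y* - g_Y)/β.
Δu = (2.44 - 6.71)/2.2 = -4.27/2.2 = -1.94 percentage points.
Year-end unemployment = 5.28 - 1.94 = 3.34%.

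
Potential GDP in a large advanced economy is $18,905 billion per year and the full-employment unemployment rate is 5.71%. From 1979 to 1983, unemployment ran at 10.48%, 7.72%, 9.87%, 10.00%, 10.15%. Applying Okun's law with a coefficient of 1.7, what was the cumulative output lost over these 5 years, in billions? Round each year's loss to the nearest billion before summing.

Year 1979: gap = -1.7 × (10.48 - 5.71) = -8.109%, loss ≈ 18905 × 8.109/100 ≈ 1533.
Year 1980: gap = -1.7 × (7.72 - 5.71) = -3.417%, loss ≈ 18905 × 3.417/100 ≈ 646.
Year 1981: gap = -1.7 × (9.87 - 5.71) = -7.072%, loss ≈ 18905 × 7.072/100 ≈ 1337.
Year 1982: gap = -1.7 × (10 - 5.71) = -7.293%, loss ≈ 18905 × 7.293/100 ≈ 1379.
Year 1983: gap = -1.7 × (10.15 - 5.71) = -7.548%, loss ≈ 18905 × 7.548/100 ≈ 1427.
Total lost output = 1533 + 646 + 1337 + 1379 + 1427 = 6322 billion.

$6,322 billion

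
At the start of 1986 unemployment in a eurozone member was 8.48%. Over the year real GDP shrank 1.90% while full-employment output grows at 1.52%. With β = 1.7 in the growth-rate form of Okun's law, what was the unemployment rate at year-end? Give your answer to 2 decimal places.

Growth-rate Okun's law: g_Y = g_Y* - β × Δu, so Δu = (g_Y* - g_Y)/β.
Δu = (1.52 + 1.9)/1.7 = 3.42/1.7 = 2.01 percentage points.
Year-end unemployment = 8.48 + 2.01 = 10.49%.

10.49%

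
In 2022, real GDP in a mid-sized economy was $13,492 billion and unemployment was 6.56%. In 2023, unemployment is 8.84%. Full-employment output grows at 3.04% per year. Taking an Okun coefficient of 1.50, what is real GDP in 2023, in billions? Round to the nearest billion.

Δu = 8.84 - 6.56 = 2.28 points.
Okun's law (growth form): g_Y = g_Y* - β × Δu = 3.04 - 1.50 × (2.28) = 3.04 - 3.42 = -0.38%.
Real GDP in the next year = 13492 × (1 - 0.38/100) = 13492 × 0.9962 ≈ 13441 billion.

$13,441 billion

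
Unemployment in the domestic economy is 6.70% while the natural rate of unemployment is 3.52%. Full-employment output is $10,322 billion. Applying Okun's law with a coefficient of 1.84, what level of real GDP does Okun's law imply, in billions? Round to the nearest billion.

Unemployment gap = 6.7 - 3.52 = 3.18 points, so the output gap is -1.84 × 3.18 = -5.8512%.
Actual GDP = 10322 × (1 - 5.8512/100) = 10322 × 0.941488 ≈ 9718 billion.

$9,718 billion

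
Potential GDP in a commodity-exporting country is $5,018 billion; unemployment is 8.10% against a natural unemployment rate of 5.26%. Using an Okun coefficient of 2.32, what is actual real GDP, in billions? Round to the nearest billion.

$4,687 billion

Unemployment gap = 8.1 - 5.26 = 2.84 points, so the output gap is -2.32 × 2.84 = -6.5888%.
Actual GDP = 5018 × (1 - 6.5888/100) = 5018 × 0.934112 ≈ 4687 billion.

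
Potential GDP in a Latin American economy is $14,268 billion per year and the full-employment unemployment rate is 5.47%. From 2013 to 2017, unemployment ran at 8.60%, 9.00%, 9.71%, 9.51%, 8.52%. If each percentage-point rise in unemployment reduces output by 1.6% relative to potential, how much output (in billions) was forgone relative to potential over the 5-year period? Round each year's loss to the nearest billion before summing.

Year 2013: gap = -1.6 × (8.6 - 5.47) = -5.008%, loss ≈ 14268 × 5.008/100 ≈ 715.
Year 2014: gap = -1.6 × (9 - 5.47) = -5.648%, loss ≈ 14268 × 5.648/100 ≈ 806.
Year 2015: gap = -1.6 × (9.71 - 5.47) = -6.784%, loss ≈ 14268 × 6.784/100 ≈ 968.
Year 2016: gap = -1.6 × (9.51 - 5.47) = -6.464%, loss ≈ 14268 × 6.464/100 ≈ 922.
Year 2017: gap = -1.6 × (8.52 - 5.47) = -4.88%, loss ≈ 14268 × 4.88/100 ≈ 696.
Total lost output = 715 + 806 + 968 + 922 + 696 = 4107 billion.

$4,107 billion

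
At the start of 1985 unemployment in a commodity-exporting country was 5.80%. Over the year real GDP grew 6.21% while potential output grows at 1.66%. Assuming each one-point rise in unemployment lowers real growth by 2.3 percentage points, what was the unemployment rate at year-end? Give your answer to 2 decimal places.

Growth-rate Okun's law: g_Y = g_Y* - β × Δu, so Δu = (g_Y* - g_Y)/β.
Δu = (1.66 - 6.21)/2.3 = -4.55/2.3 = -1.98 percentage points.
Year-end unemployment = 5.8 - 1.98 = 3.82%.

3.82%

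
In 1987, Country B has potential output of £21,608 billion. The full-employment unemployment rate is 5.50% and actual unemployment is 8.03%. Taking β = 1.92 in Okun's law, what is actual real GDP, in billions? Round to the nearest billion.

Unemployment gap = 8.03 - 5.5 = 2.53 points, so the output gap is -1.92 × 2.53 = -4.8576%.
Actual GDP = 21608 × (1 - 4.8576/100) = 21608 × 0.951424 ≈ 20558 billion.

£20,558 billion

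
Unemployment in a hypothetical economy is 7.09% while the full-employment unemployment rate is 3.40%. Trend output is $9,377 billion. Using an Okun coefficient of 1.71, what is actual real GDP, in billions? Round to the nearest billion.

Unemployment gap = 7.09 - 3.4 = 3.69 points, so the output gap is -1.71 × 3.69 = -6.3099%.
Actual GDP = 9377 × (1 - 6.3099/100) = 9377 × 0.936901 ≈ 8785 billion.

$8,785 billion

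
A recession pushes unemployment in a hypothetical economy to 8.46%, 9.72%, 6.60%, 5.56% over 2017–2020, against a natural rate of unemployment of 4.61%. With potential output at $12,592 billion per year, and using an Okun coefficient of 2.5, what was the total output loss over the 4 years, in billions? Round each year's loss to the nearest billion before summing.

$3,746 billion

Year 2017: gap = -2.5 × (8.46 - 4.61) = -9.625%, loss ≈ 12592 × 9.625/100 ≈ 1212.
Year 2018: gap = -2.5 × (9.72 - 4.61) = -12.775%, loss ≈ 12592 × 12.775/100 ≈ 1609.
Year 2019: gap = -2.5 × (6.6 - 4.61) = -4.975%, loss ≈ 12592 × 4.975/100 ≈ 626.
Year 2020: gap = -2.5 × (5.56 - 4.61) = -2.375%, loss ≈ 12592 × 2.375/100 ≈ 299.
Total lost output = 1212 + 1609 + 626 + 299 = 3746 billion.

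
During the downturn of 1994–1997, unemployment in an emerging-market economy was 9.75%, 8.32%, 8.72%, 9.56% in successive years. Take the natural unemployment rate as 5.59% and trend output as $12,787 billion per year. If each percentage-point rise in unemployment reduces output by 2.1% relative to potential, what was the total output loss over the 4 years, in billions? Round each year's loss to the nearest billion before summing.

$3,756 billion

Year 1994: gap = -2.1 × (9.75 - 5.59) = -8.736%, loss ≈ 12787 × 8.736/100 ≈ 1117.
Year 1995: gap = -2.1 × (8.32 - 5.59) = -5.733%, loss ≈ 12787 × 5.733/100 ≈ 733.
Year 1996: gap = -2.1 × (8.72 - 5.59) = -6.573%, loss ≈ 12787 × 6.573/100 ≈ 840.
Year 1997: gap = -2.1 × (9.56 - 5.59) = -8.337%, loss ≈ 12787 × 8.337/100 ≈ 1066.
Total lost output = 1117 + 733 + 840 + 1066 = 3756 billion.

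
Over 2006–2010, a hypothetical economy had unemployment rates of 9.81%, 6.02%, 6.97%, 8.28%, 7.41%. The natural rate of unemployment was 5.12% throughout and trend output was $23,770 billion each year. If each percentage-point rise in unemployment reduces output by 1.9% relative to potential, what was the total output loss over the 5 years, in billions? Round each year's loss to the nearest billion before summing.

$5,821 billion

Year 2006: gap = -1.9 × (9.81 - 5.12) = -8.911%, loss ≈ 23770 × 8.911/100 ≈ 2118.
Year 2007: gap = -1.9 × (6.02 - 5.12) = -1.71%, loss ≈ 23770 × 1.71/100 ≈ 406.
Year 2008: gap = -1.9 × (6.97 - 5.12) = -3.515%, loss ≈ 23770 × 3.515/100 ≈ 836.
Year 2009: gap = -1.9 × (8.28 - 5.12) = -6.004%, loss ≈ 23770 × 6.004/100 ≈ 1427.
Year 2010: gap = -1.9 × (7.41 - 5.12) = -4.351%, loss ≈ 23770 × 4.351/100 ≈ 1034.
Total lost output = 2118 + 406 + 836 + 1427 + 1034 = 5821 billion.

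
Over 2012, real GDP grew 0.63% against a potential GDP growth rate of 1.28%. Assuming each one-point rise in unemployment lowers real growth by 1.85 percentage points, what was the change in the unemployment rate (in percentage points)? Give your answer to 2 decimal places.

Growth-rate Okun's law: g_Y = g_Y* - β × Δu, so Δu = (g_Y* - g_Y)/β.
Δu = (1.28 - 0.63)/1.85 = 0.65/1.85 = 0.35 percentage points.

0.35 percentage points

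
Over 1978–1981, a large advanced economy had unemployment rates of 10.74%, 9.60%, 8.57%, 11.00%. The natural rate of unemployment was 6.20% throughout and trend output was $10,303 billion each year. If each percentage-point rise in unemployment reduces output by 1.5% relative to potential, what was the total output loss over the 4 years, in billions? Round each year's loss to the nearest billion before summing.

$2,335 billion

Year 1978: gap = -1.5 × (10.74 - 6.2) = -6.81%, loss ≈ 10303 × 6.81/100 ≈ 702.
Year 1979: gap = -1.5 × (9.6 - 6.2) = -5.1%, loss ≈ 10303 × 5.1/100 ≈ 525.
Year 1980: gap = -1.5 × (8.57 - 6.2) = -3.555%, loss ≈ 10303 × 3.555/100 ≈ 366.
Year 1981: gap = -1.5 × (11 - 6.2) = -7.2%, loss ≈ 10303 × 7.2/100 ≈ 742.
Total lost output = 702 + 525 + 366 + 742 = 2335 billion.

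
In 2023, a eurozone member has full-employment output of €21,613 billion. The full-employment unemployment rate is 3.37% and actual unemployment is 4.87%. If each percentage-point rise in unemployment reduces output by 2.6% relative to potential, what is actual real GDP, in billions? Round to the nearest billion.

Unemployment gap = 4.87 - 3.37 = 1.5 points, so the output gap is -2.6 × 1.5 = -3.9%.
Actual GDP = 21613 × (1 - 3.9/100) = 21613 × 0.961 ≈ 20770 billion.

€20,770 billion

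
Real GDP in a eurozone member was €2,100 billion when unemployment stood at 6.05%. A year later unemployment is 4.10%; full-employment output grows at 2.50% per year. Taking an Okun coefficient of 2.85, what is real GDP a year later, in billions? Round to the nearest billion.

Δu = 4.1 - 6.05 = -1.95 points.
Okun's law (growth form): g_Y = g_Y* - β × Δu = 2.50 - 2.85 × (-1.95) = 2.5 + 5.5575 = 8.0575%.
Real GDP in the next year = 2100 × (1 + 8.0575/100) = 2100 × 1.080575 ≈ 2269 billion.

€2,269 billion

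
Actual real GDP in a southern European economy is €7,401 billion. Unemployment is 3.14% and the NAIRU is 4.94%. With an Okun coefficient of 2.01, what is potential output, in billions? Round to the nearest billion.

€7,143 billion

Unemployment gap = 3.14 - 4.94 = -1.8 points, so output gap = -2.01 × (-1.8) = 3.618%.
Since Y = Y* × (1 + gap/100), Y* = 7401/1.03618 ≈ 7143 billion.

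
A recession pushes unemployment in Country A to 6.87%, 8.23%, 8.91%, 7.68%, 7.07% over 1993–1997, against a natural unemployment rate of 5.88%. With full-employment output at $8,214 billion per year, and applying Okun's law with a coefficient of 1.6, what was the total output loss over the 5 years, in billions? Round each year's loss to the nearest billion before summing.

$1,230 billion

Year 1993: gap = -1.6 × (6.87 - 5.88) = -1.584%, loss ≈ 8214 × 1.584/100 ≈ 130.
Year 1994: gap = -1.6 × (8.23 - 5.88) = -3.76%, loss ≈ 8214 × 3.76/100 ≈ 309.
Year 1995: gap = -1.6 × (8.91 - 5.88) = -4.848%, loss ≈ 8214 × 4.848/100 ≈ 398.
Year 1996: gap = -1.6 × (7.68 - 5.88) = -2.88%, loss ≈ 8214 × 2.88/100 ≈ 237.
Year 1997: gap = -1.6 × (7.07 - 5.88) = -1.904%, loss ≈ 8214 × 1.904/100 ≈ 156.
Total lost output = 130 + 309 + 398 + 237 + 156 = 1230 billion.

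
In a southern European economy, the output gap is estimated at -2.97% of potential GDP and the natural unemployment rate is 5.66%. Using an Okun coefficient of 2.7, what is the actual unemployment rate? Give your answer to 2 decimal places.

From Okun's law, u - u* = -(output gap)/β = -(-2.97)/2.7 = 1.1 points.
So u = 5.66 + 1.1 = 6.76%.

6.76%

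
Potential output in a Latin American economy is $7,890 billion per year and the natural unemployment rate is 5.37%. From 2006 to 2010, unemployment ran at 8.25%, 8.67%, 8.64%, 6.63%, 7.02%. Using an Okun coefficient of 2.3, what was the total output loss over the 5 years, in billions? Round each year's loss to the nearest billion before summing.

Year 2006: gap = -2.3 × (8.25 - 5.37) = -6.624%, loss ≈ 7890 × 6.624/100 ≈ 523.
Year 2007: gap = -2.3 × (8.67 - 5.37) = -7.59%, loss ≈ 7890 × 7.59/100 ≈ 599.
Year 2008: gap = -2.3 × (8.64 - 5.37) = -7.521%, loss ≈ 7890 × 7.521/100 ≈ 593.
Year 2009: gap = -2.3 × (6.63 - 5.37) = -2.898%, loss ≈ 7890 × 2.898/100 ≈ 229.
Year 2010: gap = -2.3 × (7.02 - 5.37) = -3.795%, loss ≈ 7890 × 3.795/100 ≈ 299.
Total lost output = 523 + 599 + 593 + 229 + 299 = 2243 billion.

$2,243 billion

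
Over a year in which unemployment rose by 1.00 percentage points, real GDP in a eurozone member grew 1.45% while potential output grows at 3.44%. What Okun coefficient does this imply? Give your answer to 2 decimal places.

Growth form: g_Y = g_Y* - β × Δu, so β = (g_Y* - g_Y)/Δu.
β = (3.44 - 1.45)/1.00 = 1.99/1.00 = 1.99.

β ≈ 1.99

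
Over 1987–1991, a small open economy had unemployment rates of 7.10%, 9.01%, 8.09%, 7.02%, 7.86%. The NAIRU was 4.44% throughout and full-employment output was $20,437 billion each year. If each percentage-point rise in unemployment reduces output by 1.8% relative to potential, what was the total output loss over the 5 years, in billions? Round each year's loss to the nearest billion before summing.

Year 1987: gap = -1.8 × (7.1 - 4.44) = -4.788%, loss ≈ 20437 × 4.788/100 ≈ 979.
Year 1988: gap = -1.8 × (9.01 - 4.44) = -8.226%, loss ≈ 20437 × 8.226/100 ≈ 1681.
Year 1989: gap = -1.8 × (8.09 - 4.44) = -6.57%, loss ≈ 20437 × 6.57/100 ≈ 1343.
Year 1990: gap = -1.8 × (7.02 - 4.44) = -4.644%, loss ≈ 20437 × 4.644/100 ≈ 949.
Year 1991: gap = -1.8 × (7.86 - 4.44) = -6.156%, loss ≈ 20437 × 6.156/100 ≈ 1258.
Total lost output = 979 + 1681 + 1343 + 949 + 1258 = 6210 billion.

$6,210 billion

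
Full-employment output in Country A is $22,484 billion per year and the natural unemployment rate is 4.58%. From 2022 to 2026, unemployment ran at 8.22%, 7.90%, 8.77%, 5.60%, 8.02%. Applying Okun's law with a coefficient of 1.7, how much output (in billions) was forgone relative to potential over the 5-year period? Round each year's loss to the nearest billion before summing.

Year 2022: gap = -1.7 × (8.22 - 4.58) = -6.188%, loss ≈ 22484 × 6.188/100 ≈ 1391.
Year 2023: gap = -1.7 × (7.9 - 4.58) = -5.644%, loss ≈ 22484 × 5.644/100 ≈ 1269.
Year 2024: gap = -1.7 × (8.77 - 4.58) = -7.123%, loss ≈ 22484 × 7.123/100 ≈ 1602.
Year 2025: gap = -1.7 × (5.6 - 4.58) = -1.734%, loss ≈ 22484 × 1.734/100 ≈ 390.
Year 2026: gap = -1.7 × (8.02 - 4.58) = -5.848%, loss ≈ 22484 × 5.848/100 ≈ 1315.
Total lost output = 1391 + 1269 + 1602 + 390 + 1315 = 5967 billion.

$5,967 billion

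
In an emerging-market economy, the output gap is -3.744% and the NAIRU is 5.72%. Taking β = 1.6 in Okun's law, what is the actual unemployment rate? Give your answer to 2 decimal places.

From Okun's law, u - u* = -(output gap)/β = -(-3.744)/1.6 = 2.34 points.
So u = 5.72 + 2.34 = 8.06%.

8.06%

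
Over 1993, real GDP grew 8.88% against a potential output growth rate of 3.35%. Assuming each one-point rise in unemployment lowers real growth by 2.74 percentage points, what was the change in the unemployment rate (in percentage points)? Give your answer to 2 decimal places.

Growth-rate Okun's law: g_Y = g_Y* - β × Δu, so Δu = (g_Y* - g_Y)/β.
Δu = (3.35 - 8.88)/2.74 = -5.53/2.74 = -2.02 percentage points.

-2.02 percentage points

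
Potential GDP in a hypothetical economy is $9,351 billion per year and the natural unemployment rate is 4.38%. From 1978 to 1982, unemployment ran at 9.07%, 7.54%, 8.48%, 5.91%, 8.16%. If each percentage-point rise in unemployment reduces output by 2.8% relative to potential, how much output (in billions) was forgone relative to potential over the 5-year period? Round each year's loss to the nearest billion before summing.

$4,519 billion

Year 1978: gap = -2.8 × (9.07 - 4.38) = -13.132%, loss ≈ 9351 × 13.132/100 ≈ 1228.
Year 1979: gap = -2.8 × (7.54 - 4.38) = -8.848%, loss ≈ 9351 × 8.848/100 ≈ 827.
Year 1980: gap = -2.8 × (8.48 - 4.38) = -11.48%, loss ≈ 9351 × 11.48/100 ≈ 1073.
Year 1981: gap = -2.8 × (5.91 - 4.38) = -4.284%, loss ≈ 9351 × 4.284/100 ≈ 401.
Year 1982: gap = -2.8 × (8.16 - 4.38) = -10.584%, loss ≈ 9351 × 10.584/100 ≈ 990.
Total lost output = 1228 + 827 + 1073 + 401 + 990 = 4519 billion.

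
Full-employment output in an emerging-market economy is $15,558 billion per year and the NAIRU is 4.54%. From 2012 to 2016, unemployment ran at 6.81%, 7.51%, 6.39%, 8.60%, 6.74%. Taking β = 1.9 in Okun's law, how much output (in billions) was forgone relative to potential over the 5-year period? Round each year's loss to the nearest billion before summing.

Year 2012: gap = -1.9 × (6.81 - 4.54) = -4.313%, loss ≈ 15558 × 4.313/100 ≈ 671.
Year 2013: gap = -1.9 × (7.51 - 4.54) = -5.643%, loss ≈ 15558 × 5.643/100 ≈ 878.
Year 2014: gap = -1.9 × (6.39 - 4.54) = -3.515%, loss ≈ 15558 × 3.515/100 ≈ 547.
Year 2015: gap = -1.9 × (8.6 - 4.54) = -7.714%, loss ≈ 15558 × 7.714/100 ≈ 1200.
Year 2016: gap = -1.9 × (6.74 - 4.54) = -4.18%, loss ≈ 15558 × 4.18/100 ≈ 650.
Total lost output = 671 + 878 + 547 + 1200 + 650 = 3946 billion.

$3,946 billion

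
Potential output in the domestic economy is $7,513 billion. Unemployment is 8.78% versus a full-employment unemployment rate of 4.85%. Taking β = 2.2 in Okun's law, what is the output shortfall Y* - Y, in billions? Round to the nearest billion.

$650 billion

Output gap = -2.2 × (8.78 - 4.85) = -2.2 × 3.93 = -8.646%.
Actual GDP ≈ 7513 × 0.91354 ≈ 6863 billion, so the shortfall is 7513 - 6863 = 650 billion.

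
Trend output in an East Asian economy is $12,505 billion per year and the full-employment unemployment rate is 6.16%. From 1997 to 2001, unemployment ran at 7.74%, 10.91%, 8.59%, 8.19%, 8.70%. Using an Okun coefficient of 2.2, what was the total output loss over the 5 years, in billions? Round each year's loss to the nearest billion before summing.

$3,668 billion

Year 1997: gap = -2.2 × (7.74 - 6.16) = -3.476%, loss ≈ 12505 × 3.476/100 ≈ 435.
Year 1998: gap = -2.2 × (10.91 - 6.16) = -10.45%, loss ≈ 12505 × 10.45/100 ≈ 1307.
Year 1999: gap = -2.2 × (8.59 - 6.16) = -5.346%, loss ≈ 12505 × 5.346/100 ≈ 669.
Year 2000: gap = -2.2 × (8.19 - 6.16) = -4.466%, loss ≈ 12505 × 4.466/100 ≈ 558.
Year 2001: gap = -2.2 × (8.7 - 6.16) = -5.588%, loss ≈ 12505 × 5.588/100 ≈ 699.
Total lost output = 435 + 1307 + 669 + 558 + 699 = 3668 billion.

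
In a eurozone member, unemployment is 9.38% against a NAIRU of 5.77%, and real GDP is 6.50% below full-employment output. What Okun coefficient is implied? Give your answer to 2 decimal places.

β ≈ 1.80

Okun's law: output gap = -β × (u - u*).
-6.50 = -β × (9.38 - 5.77) = -β × 3.61, so β = 6.5/3.61 = 1.80.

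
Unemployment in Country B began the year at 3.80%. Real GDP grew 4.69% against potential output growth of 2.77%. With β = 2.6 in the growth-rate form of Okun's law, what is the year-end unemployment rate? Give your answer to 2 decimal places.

3.06%

Growth-rate Okun's law: g_Y = g_Y* - β × Δu, so Δu = (g_Y* - g_Y)/β.
Δu = (2.77 - 4.69)/2.6 = -1.92/2.6 = -0.74 percentage points.
Year-end unemployment = 3.8 - 0.74 = 3.06%.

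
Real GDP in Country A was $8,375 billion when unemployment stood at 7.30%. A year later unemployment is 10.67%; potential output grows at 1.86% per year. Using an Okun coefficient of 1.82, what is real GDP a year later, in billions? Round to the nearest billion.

$8,017 billion

Δu = 10.67 - 7.3 = 3.37 points.
Okun's law (growth form): g_Y = g_Y* - β × Δu = 1.86 - 1.82 × (3.37) = 1.86 - 6.1334 = -4.2734%.
Real GDP in the next year = 8375 × (1 - 4.2734/100) = 8375 × 0.957266 ≈ 8017 billion.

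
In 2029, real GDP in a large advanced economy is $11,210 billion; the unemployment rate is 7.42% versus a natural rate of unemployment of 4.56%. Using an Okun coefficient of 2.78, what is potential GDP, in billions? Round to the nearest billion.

Unemployment gap = 7.42 - 4.56 = 2.86 points, so output gap = -2.78 × 2.86 = -7.9508%.
Since Y = Y* × (1 + gap/100), Y* = 11210/0.920492 ≈ 12178 billion.

$12,178 billion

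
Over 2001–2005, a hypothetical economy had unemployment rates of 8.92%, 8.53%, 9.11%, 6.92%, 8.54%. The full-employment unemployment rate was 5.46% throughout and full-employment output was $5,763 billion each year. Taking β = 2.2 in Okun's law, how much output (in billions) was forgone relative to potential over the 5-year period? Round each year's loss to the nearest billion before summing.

Year 2001: gap = -2.2 × (8.92 - 5.46) = -7.612%, loss ≈ 5763 × 7.612/100 ≈ 439.
Year 2002: gap = -2.2 × (8.53 - 5.46) = -6.754%, loss ≈ 5763 × 6.754/100 ≈ 389.
Year 2003: gap = -2.2 × (9.11 - 5.46) = -8.03%, loss ≈ 5763 × 8.03/100 ≈ 463.
Year 2004: gap = -2.2 × (6.92 - 5.46) = -3.212%, loss ≈ 5763 × 3.212/100 ≈ 185.
Year 2005: gap = -2.2 × (8.54 - 5.46) = -6.776%, loss ≈ 5763 × 6.776/100 ≈ 391.
Total lost output = 439 + 389 + 463 + 185 + 391 = 1867 billion.

$1,867 billion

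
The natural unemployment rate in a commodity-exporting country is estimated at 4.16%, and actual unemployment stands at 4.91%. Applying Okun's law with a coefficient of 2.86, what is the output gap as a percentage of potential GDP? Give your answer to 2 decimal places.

-2.15%

The unemployment gap is 4.91 - 4.16 = 0.75 percentage points.
Okun's law gives an output gap of -2.86 × 0.75 = -2.145%, i.e. 2.15% below potential.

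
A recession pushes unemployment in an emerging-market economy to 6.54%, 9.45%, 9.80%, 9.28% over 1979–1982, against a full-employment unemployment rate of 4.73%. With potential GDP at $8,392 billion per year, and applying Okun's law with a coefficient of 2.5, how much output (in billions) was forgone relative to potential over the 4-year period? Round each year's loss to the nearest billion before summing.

$3,389 billion

Year 1979: gap = -2.5 × (6.54 - 4.73) = -4.525%, loss ≈ 8392 × 4.525/100 ≈ 380.
Year 1980: gap = -2.5 × (9.45 - 4.73) = -11.8%, loss ≈ 8392 × 11.8/100 ≈ 990.
Year 1981: gap = -2.5 × (9.8 - 4.73) = -12.675%, loss ≈ 8392 × 12.675/100 ≈ 1064.
Year 1982: gap = -2.5 × (9.28 - 4.73) = -11.375%, loss ≈ 8392 × 11.375/100 ≈ 955.
Total lost output = 380 + 990 + 1064 + 955 = 3389 billion.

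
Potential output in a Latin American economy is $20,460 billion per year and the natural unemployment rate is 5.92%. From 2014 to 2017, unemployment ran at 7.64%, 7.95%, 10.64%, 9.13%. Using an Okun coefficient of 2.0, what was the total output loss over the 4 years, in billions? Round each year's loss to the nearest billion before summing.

Year 2014: gap = -2.0 × (7.64 - 5.92) = -3.44%, loss ≈ 20460 × 3.44/100 ≈ 704.
Year 2015: gap = -2.0 × (7.95 - 5.92) = -4.06%, loss ≈ 20460 × 4.06/100 ≈ 831.
Year 2016: gap = -2.0 × (10.64 - 5.92) = -9.44%, loss ≈ 20460 × 9.44/100 ≈ 1931.
Year 2017: gap = -2.0 × (9.13 - 5.92) = -6.42%, loss ≈ 20460 × 6.42/100 ≈ 1314.
Total lost output = 704 + 831 + 1931 + 1314 = 4780 billion.

$4,780 billion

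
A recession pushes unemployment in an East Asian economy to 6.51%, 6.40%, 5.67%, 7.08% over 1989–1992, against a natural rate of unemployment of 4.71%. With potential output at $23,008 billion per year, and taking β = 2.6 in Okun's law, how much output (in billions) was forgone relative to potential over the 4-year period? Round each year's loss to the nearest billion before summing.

Year 1989: gap = -2.6 × (6.51 - 4.71) = -4.68%, loss ≈ 23008 × 4.68/100 ≈ 1077.
Year 1990: gap = -2.6 × (6.4 - 4.71) = -4.394%, loss ≈ 23008 × 4.394/100 ≈ 1011.
Year 1991: gap = -2.6 × (5.67 - 4.71) = -2.496%, loss ≈ 23008 × 2.496/100 ≈ 574.
Year 1992: gap = -2.6 × (7.08 - 4.71) = -6.162%, loss ≈ 23008 × 6.162/100 ≈ 1418.
Total lost output = 1077 + 1011 + 574 + 1418 = 4080 billion.

$4,080 billion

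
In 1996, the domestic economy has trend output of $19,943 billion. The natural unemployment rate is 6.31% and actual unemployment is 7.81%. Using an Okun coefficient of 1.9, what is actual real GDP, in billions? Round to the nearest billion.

Unemployment gap = 7.81 - 6.31 = 1.5 points, so the output gap is -1.9 × 1.5 = -2.85%.
Actual GDP = 19943 × (1 - 2.85/100) = 19943 × 0.9715 ≈ 19375 billion.

$19,375 billion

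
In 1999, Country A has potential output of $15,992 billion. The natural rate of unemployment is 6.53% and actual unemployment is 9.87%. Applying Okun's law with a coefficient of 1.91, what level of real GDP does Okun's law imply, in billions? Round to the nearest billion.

$14,972 billion

Unemployment gap = 9.87 - 6.53 = 3.34 points, so the output gap is -1.91 × 3.34 = -6.3794%.
Actual GDP = 15992 × (1 - 6.3794/100) = 15992 × 0.936206 ≈ 14972 billion.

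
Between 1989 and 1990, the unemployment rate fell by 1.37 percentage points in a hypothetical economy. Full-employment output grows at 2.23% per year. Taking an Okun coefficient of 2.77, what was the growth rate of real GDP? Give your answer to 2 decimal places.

6.02%

Growth-rate Okun's law: g_Y = g_Y* - β × Δu.
g_Y = 2.23 - 2.77 × (-1.37) = 2.23 + 3.7949 = 6.0249%, i.e. 6.02% to 2 d.p.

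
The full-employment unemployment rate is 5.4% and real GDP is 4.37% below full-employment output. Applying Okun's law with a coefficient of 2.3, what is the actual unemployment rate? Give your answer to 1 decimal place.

7.3%

From Okun's law, u - u* = -(output gap)/β = -(-4.37)/2.3 = 1.9 points.
So u = 5.4 + 1.9 = 7.3%.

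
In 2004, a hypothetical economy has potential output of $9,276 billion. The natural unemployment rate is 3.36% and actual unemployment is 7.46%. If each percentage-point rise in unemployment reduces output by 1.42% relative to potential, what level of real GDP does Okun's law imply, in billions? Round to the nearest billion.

Unemployment gap = 7.46 - 3.36 = 4.1 points, so the output gap is -1.42 × 4.1 = -5.822%.
Actual GDP = 9276 × (1 - 5.822/100) = 9276 × 0.94178 ≈ 8736 billion.

$8,736 billion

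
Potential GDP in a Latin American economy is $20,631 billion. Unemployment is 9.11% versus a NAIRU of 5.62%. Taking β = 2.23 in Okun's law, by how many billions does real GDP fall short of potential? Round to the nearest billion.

$1,606 billion

Output gap = -2.23 × (9.11 - 5.62) = -2.23 × 3.49 = -7.7827%.
Actual GDP ≈ 20631 × 0.922173 ≈ 19025 billion, so the shortfall is 20631 - 19025 = 1606 billion.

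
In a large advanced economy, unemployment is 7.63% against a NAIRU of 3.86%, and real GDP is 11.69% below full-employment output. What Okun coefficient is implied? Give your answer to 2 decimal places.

Okun's law: output gap = -β × (u - u*).
-11.69 = -β × (7.63 - 3.86) = -β × 3.77, so β = 11.69/3.77 = 3.10.

β ≈ 3.10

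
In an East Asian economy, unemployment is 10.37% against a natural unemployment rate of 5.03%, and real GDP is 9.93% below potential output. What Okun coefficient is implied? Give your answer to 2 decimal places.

Okun's law: output gap = -β × (u - u*).
-9.93 = -β × (10.37 - 5.03) = -β × 5.34, so β = 9.93/5.34 = 1.86.

β ≈ 1.86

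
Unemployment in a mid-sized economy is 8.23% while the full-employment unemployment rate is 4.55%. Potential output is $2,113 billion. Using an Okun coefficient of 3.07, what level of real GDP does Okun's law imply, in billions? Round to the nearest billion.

$1,874 billion

Unemployment gap = 8.23 - 4.55 = 3.68 points, so the output gap is -3.07 × 3.68 = -11.2976%.
Actual GDP = 2113 × (1 - 11.2976/100) = 2113 × 0.887024 ≈ 1874 billion.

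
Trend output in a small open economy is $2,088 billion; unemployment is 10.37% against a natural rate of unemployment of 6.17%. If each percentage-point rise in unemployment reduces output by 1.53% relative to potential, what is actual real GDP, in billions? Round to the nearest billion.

Unemployment gap = 10.37 - 6.17 = 4.2 points, so the output gap is -1.53 × 4.2 = -6.426%.
Actual GDP = 2088 × (1 - 6.426/100) = 2088 × 0.93574 ≈ 1954 billion.

$1,954 billion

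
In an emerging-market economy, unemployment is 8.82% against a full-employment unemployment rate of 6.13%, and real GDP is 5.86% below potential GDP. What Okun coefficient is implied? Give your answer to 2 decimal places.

β ≈ 2.18

Okun's law: output gap = -β × (u - u*).
-5.86 = -β × (8.82 - 6.13) = -β × 2.69, so β = 5.86/2.69 = 2.18.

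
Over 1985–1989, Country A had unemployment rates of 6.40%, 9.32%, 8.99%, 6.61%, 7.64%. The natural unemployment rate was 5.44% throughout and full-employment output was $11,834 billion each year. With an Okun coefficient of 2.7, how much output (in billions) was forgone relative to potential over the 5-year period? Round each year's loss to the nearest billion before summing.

$3,758 billion

Year 1985: gap = -2.7 × (6.4 - 5.44) = -2.592%, loss ≈ 11834 × 2.592/100 ≈ 307.
Year 1986: gap = -2.7 × (9.32 - 5.44) = -10.476%, loss ≈ 11834 × 10.476/100 ≈ 1240.
Year 1987: gap = -2.7 × (8.99 - 5.44) = -9.585%, loss ≈ 11834 × 9.585/100 ≈ 1134.
Year 1988: gap = -2.7 × (6.61 - 5.44) = -3.159%, loss ≈ 11834 × 3.159/100 ≈ 374.
Year 1989: gap = -2.7 × (7.64 - 5.44) = -5.94%, loss ≈ 11834 × 5.94/100 ≈ 703.
Total lost output = 307 + 1240 + 1134 + 374 + 703 = 3758 billion.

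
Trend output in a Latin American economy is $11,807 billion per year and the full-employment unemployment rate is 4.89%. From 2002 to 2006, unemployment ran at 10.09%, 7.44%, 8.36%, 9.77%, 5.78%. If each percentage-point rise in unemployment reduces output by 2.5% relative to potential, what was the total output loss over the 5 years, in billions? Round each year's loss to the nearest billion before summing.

$5,015 billion

Year 2002: gap = -2.5 × (10.09 - 4.89) = -13%, loss ≈ 11807 × 13/100 ≈ 1535.
Year 2003: gap = -2.5 × (7.44 - 4.89) = -6.375%, loss ≈ 11807 × 6.375/100 ≈ 753.
Year 2004: gap = -2.5 × (8.36 - 4.89) = -8.675%, loss ≈ 11807 × 8.675/100 ≈ 1024.
Year 2005: gap = -2.5 × (9.77 - 4.89) = -12.2%, loss ≈ 11807 × 12.2/100 ≈ 1440.
Year 2006: gap = -2.5 × (5.78 - 4.89) = -2.225%, loss ≈ 11807 × 2.225/100 ≈ 263.
Total lost output = 1535 + 753 + 1024 + 1440 + 263 = 5015 billion.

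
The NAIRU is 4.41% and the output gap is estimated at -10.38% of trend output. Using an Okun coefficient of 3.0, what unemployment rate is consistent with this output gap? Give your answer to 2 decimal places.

From Okun's law, u - u* = -(output gap)/β = -(-10.38)/3.0 = 3.46 points.
So u = 4.41 + 3.46 = 7.87%.

7.87%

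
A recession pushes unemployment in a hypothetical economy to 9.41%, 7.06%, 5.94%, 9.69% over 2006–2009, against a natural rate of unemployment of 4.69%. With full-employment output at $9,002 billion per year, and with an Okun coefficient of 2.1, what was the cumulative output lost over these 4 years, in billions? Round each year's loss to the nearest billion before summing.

$2,521 billion

Year 2006: gap = -2.1 × (9.41 - 4.69) = -9.912%, loss ≈ 9002 × 9.912/100 ≈ 892.
Year 2007: gap = -2.1 × (7.06 - 4.69) = -4.977%, loss ≈ 9002 × 4.977/100 ≈ 448.
Year 2008: gap = -2.1 × (5.94 - 4.69) = -2.625%, loss ≈ 9002 × 2.625/100 ≈ 236.
Year 2009: gap = -2.1 × (9.69 - 4.69) = -10.5%, loss ≈ 9002 × 10.5/100 ≈ 945.
Total lost output = 892 + 448 + 236 + 945 = 2521 billion.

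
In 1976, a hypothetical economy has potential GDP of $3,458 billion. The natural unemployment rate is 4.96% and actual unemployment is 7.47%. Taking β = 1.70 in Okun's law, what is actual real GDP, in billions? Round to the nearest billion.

$3,310 billion

Unemployment gap = 7.47 - 4.96 = 2.51 points, so the output gap is -1.7 × 2.51 = -4.267%.
Actual GDP = 3458 × (1 - 4.267/100) = 3458 × 0.95733 ≈ 3310 billion.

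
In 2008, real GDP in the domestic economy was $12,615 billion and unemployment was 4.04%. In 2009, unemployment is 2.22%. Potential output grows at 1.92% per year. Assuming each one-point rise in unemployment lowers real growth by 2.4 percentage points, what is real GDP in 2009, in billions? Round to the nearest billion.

Δu = 2.22 - 4.04 = -1.82 points.
Okun's law (growth form): g_Y = g_Y* - β × Δu = 1.92 - 2.4 × (-1.82) = 1.92 + 4.368 = 6.288%.
Real GDP in the next year = 12615 × (1 + 6.288/100) = 12615 × 1.06288 ≈ 13408 billion.

$13,408 billion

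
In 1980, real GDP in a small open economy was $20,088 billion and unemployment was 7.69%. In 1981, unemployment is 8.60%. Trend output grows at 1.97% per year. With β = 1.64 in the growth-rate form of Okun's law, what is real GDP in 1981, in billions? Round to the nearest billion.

Δu = 8.6 - 7.69 = 0.91 points.
Okun's law (growth form): g_Y = g_Y* - β × Δu = 1.97 - 1.64 × (0.91) = 1.97 - 1.4924 = 0.4776%.
Real GDP in the next year = 20088 × (1 + 0.4776/100) = 20088 × 1.004776 ≈ 20184 billion.

$20,184 billion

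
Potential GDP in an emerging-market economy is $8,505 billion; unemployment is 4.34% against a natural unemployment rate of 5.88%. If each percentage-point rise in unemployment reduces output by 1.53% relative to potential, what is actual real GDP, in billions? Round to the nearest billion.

Unemployment gap = 4.34 - 5.88 = -1.54 points, so the output gap is -1.53 × (-1.54) = 2.3562%.
Actual GDP = 8505 × (1 + 2.3562/100) = 8505 × 1.023562 ≈ 8705 billion.

$8,705 billion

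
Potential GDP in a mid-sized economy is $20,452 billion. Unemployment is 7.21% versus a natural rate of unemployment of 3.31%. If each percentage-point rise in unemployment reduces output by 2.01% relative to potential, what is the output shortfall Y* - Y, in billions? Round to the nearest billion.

Output gap = -2.01 × (7.21 - 3.31) = -2.01 × 3.9 = -7.839%.
Actual GDP ≈ 20452 × 0.92161 ≈ 18849 billion, so the shortfall is 20452 - 18849 = 1603 billion.

$1,603 billion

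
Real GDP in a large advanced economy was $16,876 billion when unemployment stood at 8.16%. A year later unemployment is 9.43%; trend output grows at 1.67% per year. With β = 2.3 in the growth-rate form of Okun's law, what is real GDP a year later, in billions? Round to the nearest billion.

Δu = 9.43 - 8.16 = 1.27 points.
Okun's law (growth form): g_Y = g_Y* - β × Δu = 1.67 - 2.3 × (1.27) = 1.67 - 2.921 = -1.251%.
Real GDP in the next year = 16876 × (1 - 1.251/100) = 16876 × 0.98749 ≈ 16665 billion.

$16,665 billion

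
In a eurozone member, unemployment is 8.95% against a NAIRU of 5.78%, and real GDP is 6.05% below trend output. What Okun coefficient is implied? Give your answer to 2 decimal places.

β ≈ 1.91

Okun's law: output gap = -β × (u - u*).
-6.05 = -β × (8.95 - 5.78) = -β × 3.17, so β = 6.05/3.17 = 1.91.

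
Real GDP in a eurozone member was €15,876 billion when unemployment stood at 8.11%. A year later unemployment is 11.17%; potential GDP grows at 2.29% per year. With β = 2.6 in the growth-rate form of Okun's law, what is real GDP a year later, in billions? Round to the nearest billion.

Δu = 11.17 - 8.11 = 3.06 points.
Okun's law (growth form): g_Y = g_Y* - β × Δu = 2.29 - 2.6 × (3.06) = 2.29 - 7.956 = -5.666%.
Real GDP in the next year = 15876 × (1 - 5.666/100) = 15876 × 0.94334 ≈ 14976 billion.

€14,976 billion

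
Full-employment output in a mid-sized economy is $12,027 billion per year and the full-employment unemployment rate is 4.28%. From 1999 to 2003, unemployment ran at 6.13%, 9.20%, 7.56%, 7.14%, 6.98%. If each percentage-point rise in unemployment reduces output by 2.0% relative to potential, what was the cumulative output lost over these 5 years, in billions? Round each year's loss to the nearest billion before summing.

$3,754 billion

Year 1999: gap = -2.0 × (6.13 - 4.28) = -3.7%, loss ≈ 12027 × 3.7/100 ≈ 445.
Year 2000: gap = -2.0 × (9.2 - 4.28) = -9.84%, loss ≈ 12027 × 9.84/100 ≈ 1183.
Year 2001: gap = -2.0 × (7.56 - 4.28) = -6.56%, loss ≈ 12027 × 6.56/100 ≈ 789.
Year 2002: gap = -2.0 × (7.14 - 4.28) = -5.72%, loss ≈ 12027 × 5.72/100 ≈ 688.
Year 2003: gap = -2.0 × (6.98 - 4.28) = -5.4%, loss ≈ 12027 × 5.4/100 ≈ 649.
Total lost output = 445 + 1183 + 789 + 688 + 649 = 3754 billion.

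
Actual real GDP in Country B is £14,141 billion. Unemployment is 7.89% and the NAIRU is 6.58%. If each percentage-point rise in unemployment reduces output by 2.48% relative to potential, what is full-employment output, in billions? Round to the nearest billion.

Unemployment gap = 7.89 - 6.58 = 1.31 points, so output gap = -2.48 × 1.31 = -3.2488%.
Since Y = Y* × (1 + gap/100), Y* = 14141/0.967512 ≈ 14616 billion.

£14,616 billion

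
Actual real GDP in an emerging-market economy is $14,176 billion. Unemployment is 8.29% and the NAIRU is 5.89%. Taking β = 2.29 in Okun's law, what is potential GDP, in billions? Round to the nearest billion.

$15,000 billion

Unemployment gap = 8.29 - 5.89 = 2.4 points, so output gap = -2.29 × 2.4 = -5.496%.
Since Y = Y* × (1 + gap/100), Y* = 14176/0.94504 ≈ 15000 billion.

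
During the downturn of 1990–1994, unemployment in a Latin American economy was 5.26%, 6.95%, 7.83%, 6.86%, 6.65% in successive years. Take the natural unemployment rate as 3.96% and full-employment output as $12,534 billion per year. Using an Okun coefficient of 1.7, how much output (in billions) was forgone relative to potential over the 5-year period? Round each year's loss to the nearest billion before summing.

Year 1990: gap = -1.7 × (5.26 - 3.96) = -2.21%, loss ≈ 12534 × 2.21/100 ≈ 277.
Year 1991: gap = -1.7 × (6.95 - 3.96) = -5.083%, loss ≈ 12534 × 5.083/100 ≈ 637.
Year 1992: gap = -1.7 × (7.83 - 3.96) = -6.579%, loss ≈ 12534 × 6.579/100 ≈ 825.
Year 1993: gap = -1.7 × (6.86 - 3.96) = -4.93%, loss ≈ 12534 × 4.93/100 ≈ 618.
Year 1994: gap = -1.7 × (6.65 - 3.96) = -4.573%, loss ≈ 12534 × 4.573/100 ≈ 573.
Total lost output = 277 + 637 + 825 + 618 + 573 = 2930 billion.

$2,930 billion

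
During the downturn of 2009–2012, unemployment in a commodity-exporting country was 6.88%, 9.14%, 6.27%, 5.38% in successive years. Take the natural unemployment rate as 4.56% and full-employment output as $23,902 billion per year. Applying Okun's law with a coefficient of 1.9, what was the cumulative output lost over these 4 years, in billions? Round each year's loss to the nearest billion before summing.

$4,283 billion

Year 2009: gap = -1.9 × (6.88 - 4.56) = -4.408%, loss ≈ 23902 × 4.408/100 ≈ 1054.
Year 2010: gap = -1.9 × (9.14 - 4.56) = -8.702%, loss ≈ 23902 × 8.702/100 ≈ 2080.
Year 2011: gap = -1.9 × (6.27 - 4.56) = -3.249%, loss ≈ 23902 × 3.249/100 ≈ 777.
Year 2012: gap = -1.9 × (5.38 - 4.56) = -1.558%, loss ≈ 23902 × 1.558/100 ≈ 372.
Total lost output = 1054 + 2080 + 777 + 372 = 4283 billion.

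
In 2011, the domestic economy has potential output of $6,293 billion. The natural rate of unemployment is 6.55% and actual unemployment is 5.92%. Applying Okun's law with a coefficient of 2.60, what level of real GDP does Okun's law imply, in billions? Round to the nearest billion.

$6,396 billion

Unemployment gap = 5.92 - 6.55 = -0.63 points, so the output gap is -2.6 × (-0.63) = 1.638%.
Actual GDP = 6293 × (1 + 1.638/100) = 6293 × 1.01638 ≈ 6396 billion.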